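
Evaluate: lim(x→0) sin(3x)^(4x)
This is an exponential indeterminate form.

For exponential indeterminate forms, take the natural log:
  Let L = lim(x→0) sin(3x)^(4x)
  Then ln(L) = lim(x→0) [exponent × ln(base)]
  Evaluate using L'Hôpital or standard limits, then exponentiate.
  L = 1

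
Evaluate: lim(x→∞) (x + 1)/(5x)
This is an ∞/∞ indeterminate form.

Apply L'Hôpital's rule: differentiate numerator and denominator separately.
  f(x) = x + 1   ⇒   f'(x) = 1
  g(x) = 5·x   ⇒   g'(x) = 5
  lim(x→∞) f'(x)/g'(x) = lim(x→∞) (1)/(5)
  = 1/5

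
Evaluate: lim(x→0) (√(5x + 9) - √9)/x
This is a standard limit.

Factor or rationalize the expression:
  lim(x→0) (√(5x + 9) - √9)/x = 5/6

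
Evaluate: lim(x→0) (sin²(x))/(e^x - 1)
This is a 0/0 indeterminate form.

Apply L'Hôpital's rule: differentiate numerator and denominator separately.
  f(x) = sin(x)^2   ⇒   f'(x) = 2·sin(x)·cos(x)
  g(x) = e^(x) - 1   ⇒   g'(x) = e^(x)
  lim(x→0) f'(x)/g'(x) = lim(x→0) (2·sin(x)·cos(x))/(e^(x))
  = 0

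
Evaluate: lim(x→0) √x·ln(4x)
This is a 0·∞ indeterminate form.

Rewrite 0·∞ as a quotient (0/0 or ∞/∞ form), then apply L'Hôpital's rule:
  lim(x→0) √x·ln(4x) = 0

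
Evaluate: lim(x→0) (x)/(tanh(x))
This is a 0/0 indeterminate form.

Apply L'Hôpital's rule: differentiate numerator and denominator separately.
  f(x) = x   ⇒   f'(x) = 1
  g(x) = tanh(x)   ⇒   g'(x) = 1 - tanh(x)^2
  lim(x→0) f'(x)/g'(x) = lim(x→0) (1)/(1 - tanh(x)^2)
  = 1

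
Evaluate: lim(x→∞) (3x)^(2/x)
This is an exponential indeterminate form.

For exponential indeterminate forms, take the natural log:
  Let L = lim(x→∞) (3x)^(2/x)
  Then ln(L) = lim(x→∞) [exponent × ln(base)]
  Evaluate using L'Hôpital or standard limits, then exponentiate.
  L = 1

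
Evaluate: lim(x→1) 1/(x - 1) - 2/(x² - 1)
This is an ∞-∞ indeterminate form.

Combine fractions or rationalize to convert ∞-∞ to 0/0 form:
  lim(x→1) 1/(x - 1) - 2/(x² - 1) = 1/2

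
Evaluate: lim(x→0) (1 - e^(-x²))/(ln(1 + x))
This is a 0/0 indeterminate form.

Apply L'Hôpital's rule: differentiate numerator and denominator separately.
  f(x) = 1 - e^(-x^2)   ⇒   f'(x) = 2·x·e^(-x^2)
  g(x) = ln(x + 1)   ⇒   g'(x) = 1/(x + 1)
  lim(x→0) f'(x)/g'(x) = lim(x→0) (2·x·e^(-x^2))/(1/(x + 1))
  = 0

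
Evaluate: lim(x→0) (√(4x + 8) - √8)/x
This is a standard limit.

Factor or rationalize the expression:
  lim(x→0) (√(4x + 8) - √8)/x = sqrt(2)/2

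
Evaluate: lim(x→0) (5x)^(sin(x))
This is an exponential indeterminate form.

For exponential indeterminate forms, take the natural log:
  Let L = lim(x→0) (5x)^(sin(x))
  Then ln(L) = lim(x→0) [exponent × ln(base)]
  Evaluate using L'Hôpital or standard limits, then exponentiate.
  L = 1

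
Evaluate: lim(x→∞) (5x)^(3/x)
This is an exponential indeterminate form.

For exponential indeterminate forms, take the natural log:
  Let L = lim(x→∞) (5x)^(3/x)
  Then ln(L) = lim(x→∞) [exponent × ln(base)]
  Evaluate using L'Hôpital or standard limits, then exponentiate.
  L = 1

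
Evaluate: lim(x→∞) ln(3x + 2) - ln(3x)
This is an ∞-∞ indeterminate form.

Combine fractions or rationalize to convert ∞-∞ to 0/0 form:
  lim(x→∞) ln(3x + 2) - ln(3x) = 0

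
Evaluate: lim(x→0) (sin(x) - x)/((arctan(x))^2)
This is a 0/0 indeterminate form.

Apply L'Hôpital's rule: differentiate numerator and denominator separately.
  f(x) = -x + sin(x)   ⇒   f'(x) = cos(x) - 1
  g(x) = atan(x)^2   ⇒   g'(x) = 2·atan(x)/(x^2 + 1)
  lim(x→0) f'(x)/g'(x) = lim(x→0) (cos(x) - 1)/(2·atan(x)/(x^2 + 1))
  = 0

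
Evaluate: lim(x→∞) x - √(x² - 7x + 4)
This is an ∞-∞ indeterminate form.

Combine fractions or rationalize to convert ∞-∞ to 0/0 form:
  lim(x→∞) x - √(x² - 7x + 4) = 7/2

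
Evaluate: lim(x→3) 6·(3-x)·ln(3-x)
This is a 0·∞ indeterminate form.

Rewrite 0·∞ as a quotient (0/0 or ∞/∞ form), then apply L'Hôpital's rule:
  lim(x→3) 6·(3-x)·ln(3-x) = 0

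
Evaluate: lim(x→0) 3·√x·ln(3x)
This is a 0·∞ indeterminate form.

Rewrite 0·∞ as a quotient (0/0 or ∞/∞ form), then apply L'Hôpital's rule:
  lim(x→0) 3·√x·ln(3x) = 0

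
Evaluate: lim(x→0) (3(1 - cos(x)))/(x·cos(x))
This is a 0/0 indeterminate form.

Apply L'Hôpital's rule: differentiate numerator and denominator separately.
  f(x) = 3 - 3·cos(x)   ⇒   f'(x) = 3·sin(x)
  g(x) = x·cos(x)   ⇒   g'(x) = -x·sin(x) + cos(x)
  lim(x→0) f'(x)/g'(x) = lim(x→0) (3·sin(x))/(-x·sin(x) + cos(x))
  = 0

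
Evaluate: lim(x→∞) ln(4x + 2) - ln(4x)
This is an ∞-∞ indeterminate form.

Combine fractions or rationalize to convert ∞-∞ to 0/0 form:
  lim(x→∞) ln(4x + 2) - ln(4x) = 0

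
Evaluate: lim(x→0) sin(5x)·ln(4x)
This is a 0·∞ indeterminate form.

Rewrite 0·∞ as a quotient (0/0 or ∞/∞ form), then apply L'Hôpital's rule:
  lim(x→0) sin(5x)·ln(4x) = 0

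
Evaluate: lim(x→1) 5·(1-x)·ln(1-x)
This is a 0·∞ indeterminate form.

Rewrite 0·∞ as a quotient (0/0 or ∞/∞ form), then apply L'Hôpital's rule:
  lim(x→1) 5·(1-x)·ln(1-x) = 0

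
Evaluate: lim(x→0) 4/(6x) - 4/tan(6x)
This is an ∞-∞ indeterminate form.

Combine fractions or rationalize to convert ∞-∞ to 0/0 form:
  lim(x→0) 4/(6x) - 4/tan(6x) = 0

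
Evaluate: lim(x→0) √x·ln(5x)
This is a 0·∞ indeterminate form.

Rewrite 0·∞ as a quotient (0/0 or ∞/∞ form), then apply L'Hôpital's rule:
  lim(x→0) √x·ln(5x) = 0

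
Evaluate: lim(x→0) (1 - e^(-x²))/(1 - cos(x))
This is a 0/0 indeterminate form.

Apply L'Hôpital's rule: differentiate numerator and denominator separately.
  f(x) = 1 - e^(-x^2)   ⇒   f'(x) = 2·x·e^(-x^2)
  g(x) = 1 - cos(x)   ⇒   g'(x) = sin(x)
  lim(x→0) f'(x)/g'(x) = lim(x→0) (2·x·e^(-x^2))/(sin(x))
  = 2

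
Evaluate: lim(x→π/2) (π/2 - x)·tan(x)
This is a 0·∞ indeterminate form.

Rewrite 0·∞ as a quotient (0/0 or ∞/∞ form), then apply L'Hôpital's rule:
  lim(x→π/2) (π/2 - x)·tan(x) = 1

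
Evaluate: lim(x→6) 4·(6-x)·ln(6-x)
This is a 0·∞ indeterminate form.

Rewrite 0·∞ as a quotient (0/0 or ∞/∞ form), then apply L'Hôpital's rule:
  lim(x→6) 4·(6-x)·ln(6-x) = 0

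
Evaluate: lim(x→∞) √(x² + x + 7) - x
This is an ∞-∞ indeterminate form.

Combine fractions or rationalize to convert ∞-∞ to 0/0 form:
  lim(x→∞) √(x² + x + 7) - x = 1/2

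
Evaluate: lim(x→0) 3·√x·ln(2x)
This is a 0·∞ indeterminate form.

Rewrite 0·∞ as a quotient (0/0 or ∞/∞ form), then apply L'Hôpital's rule:
  lim(x→0) 3·√x·ln(2x) = 0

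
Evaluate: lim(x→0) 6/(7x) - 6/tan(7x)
This is an ∞-∞ indeterminate form.

Combine fractions or rationalize to convert ∞-∞ to 0/0 form:
  lim(x→0) 6/(7x) - 6/tan(7x) = 0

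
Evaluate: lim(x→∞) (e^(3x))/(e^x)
This is an ∞/∞ indeterminate form.

Apply L'Hôpital's rule: differentiate numerator and denominator separately.
  f(x) = e^(3·x)   ⇒   f'(x) = 3·e^(3·x)
  g(x) = e^(x)   ⇒   g'(x) = e^(x)
  lim(x→∞) f'(x)/g'(x) = lim(x→∞) (3·e^(3·x))/(e^(x))
  = ∞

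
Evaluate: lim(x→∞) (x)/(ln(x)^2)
This is an ∞/∞ indeterminate form.

Apply L'Hôpital's rule: differentiate numerator and denominator separately.
  f(x) = x   ⇒   f'(x) = 1
  g(x) = ln(x)^2   ⇒   g'(x) = 2·ln(x)/x
  lim(x→∞) f'(x)/g'(x) = lim(x→∞) (1)/(2·ln(x)/x)
  = ∞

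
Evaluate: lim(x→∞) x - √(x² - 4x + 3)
This is an ∞-∞ indeterminate form.

Combine fractions or rationalize to convert ∞-∞ to 0/0 form:
  lim(x→∞) x - √(x² - 4x + 3) = 2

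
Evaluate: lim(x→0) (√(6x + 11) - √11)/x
This is a standard limit.

Factor or rationalize the expression:
  lim(x→0) (√(6x + 11) - √11)/x = 3·sqrt(11)/11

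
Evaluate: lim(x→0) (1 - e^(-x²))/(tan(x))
This is a 0/0 indeterminate form.

Apply L'Hôpital's rule: differentiate numerator and denominator separately.
  f(x) = 1 - e^(-x^2)   ⇒   f'(x) = 2·x·e^(-x^2)
  g(x) = tan(x)   ⇒   g'(x) = tan(x)^2 + 1
  lim(x→0) f'(x)/g'(x) = lim(x→0) (2·x·e^(-x^2))/(tan(x)^2 + 1)
  = 0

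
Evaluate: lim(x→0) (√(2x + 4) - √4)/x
This is a standard limit.

Factor or rationalize the expression:
  lim(x→0) (√(2x + 4) - √4)/x = 1/2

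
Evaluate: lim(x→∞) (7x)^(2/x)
This is an exponential indeterminate form.

For exponential indeterminate forms, take the natural log:
  Let L = lim(x→∞) (7x)^(2/x)
  Then ln(L) = lim(x→∞) [exponent × ln(base)]
  Evaluate using L'Hôpital or standard limits, then exponentiate.
  L = 1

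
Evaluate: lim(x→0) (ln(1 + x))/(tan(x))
This is a 0/0 indeterminate form.

Apply L'Hôpital's rule: differentiate numerator and denominator separately.
  f(x) = ln(x + 1)   ⇒   f'(x) = 1/(x + 1)
  g(x) = tan(x)   ⇒   g'(x) = tan(x)^2 + 1
  lim(x→0) f'(x)/g'(x) = lim(x→0) (1/(x + 1))/(tan(x)^2 + 1)
  = 1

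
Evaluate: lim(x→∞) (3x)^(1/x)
This is an exponential indeterminate form.

For exponential indeterminate forms, take the natural log:
  Let L = lim(x→∞) (3x)^(1/x)
  Then ln(L) = lim(x→∞) [exponent × ln(base)]
  Evaluate using L'Hôpital or standard limits, then exponentiate.
  L = 1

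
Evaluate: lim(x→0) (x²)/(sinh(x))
This is a 0/0 indeterminate form.

Apply L'Hôpital's rule: differentiate numerator and denominator separately.
  f(x) = x^2   ⇒   f'(x) = 2·x
  g(x) = sinh(x)   ⇒   g'(x) = cosh(x)
  lim(x→0) f'(x)/g'(x) = lim(x→0) (2·x)/(cosh(x))
  = 0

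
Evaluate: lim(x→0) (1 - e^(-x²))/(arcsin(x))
This is a 0/0 indeterminate form.

Apply L'Hôpital's rule: differentiate numerator and denominator separately.
  f(x) = 1 - e^(-x^2)   ⇒   f'(x) = 2·x·e^(-x^2)
  g(x) = asin(x)   ⇒   g'(x) = 1/sqrt(1 - x^2)
  lim(x→0) f'(x)/g'(x) = lim(x→0) (2·x·e^(-x^2))/(1/sqrt(1 - x^2))
  = 0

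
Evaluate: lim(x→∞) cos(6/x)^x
This is an exponential indeterminate form.

For exponential indeterminate forms, take the natural log:
  Let L = lim(x→∞) cos(6/x)^x
  Then ln(L) = lim(x→∞) [exponent × ln(base)]
  Evaluate using L'Hôpital or standard limits, then exponentiate.
  L = 1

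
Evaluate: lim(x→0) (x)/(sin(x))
This is a 0/0 indeterminate form.

Apply L'Hôpital's rule: differentiate numerator and denominator separately.
  f(x) = x   ⇒   f'(x) = 1
  g(x) = sin(x)   ⇒   g'(x) = cos(x)
  lim(x→0) f'(x)/g'(x) = lim(x→0) (1)/(cos(x))
  = 1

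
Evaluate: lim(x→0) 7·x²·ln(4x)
This is a 0·∞ indeterminate form.

Rewrite 0·∞ as a quotient (0/0 or ∞/∞ form), then apply L'Hôpital's rule:
  lim(x→0) 7·x²·ln(4x) = 0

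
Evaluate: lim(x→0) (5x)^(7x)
This is an exponential indeterminate form.

For exponential indeterminate forms, take the natural log:
  Let L = lim(x→0) (5x)^(7x)
  Then ln(L) = lim(x→0) [exponent × ln(base)]
  Evaluate using L'Hôpital or standard limits, then exponentiate.
  L = 1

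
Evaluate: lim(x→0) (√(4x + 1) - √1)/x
This is a standard limit.

Factor or rationalize the expression:
  lim(x→0) (√(4x + 1) - √1)/x = 2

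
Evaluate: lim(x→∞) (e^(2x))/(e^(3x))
This is an ∞/∞ indeterminate form.

Apply L'Hôpital's rule: differentiate numerator and denominator separately.
  f(x) = e^(2·x)   ⇒   f'(x) = 2·e^(2·x)
  g(x) = e^(3·x)   ⇒   g'(x) = 3·e^(3·x)
  lim(x→∞) f'(x)/g'(x) = lim(x→∞) (2·e^(2·x))/(3·e^(3·x))
  = 0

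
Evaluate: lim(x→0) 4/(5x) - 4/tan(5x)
This is an ∞-∞ indeterminate form.

Combine fractions or rationalize to convert ∞-∞ to 0/0 form:
  lim(x→0) 4/(5x) - 4/tan(5x) = 0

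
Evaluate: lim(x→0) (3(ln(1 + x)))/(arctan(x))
This is a 0/0 indeterminate form.

Apply L'Hôpital's rule: differentiate numerator and denominator separately.
  f(x) = 3·ln(x + 1)   ⇒   f'(x) = 3/(x + 1)
  g(x) = atan(x)   ⇒   g'(x) = 1/(x^2 + 1)
  lim(x→0) f'(x)/g'(x) = lim(x→0) (3/(x + 1))/(1/(x^2 + 1))
  = 3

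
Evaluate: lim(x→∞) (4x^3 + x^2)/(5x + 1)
This is an ∞/∞ indeterminate form.

Apply L'Hôpital's rule: differentiate numerator and denominator separately.
  f(x) = 4·x^3 + x^2   ⇒   f'(x) = 12·x^2 + 2·x
  g(x) = 5·x + 1   ⇒   g'(x) = 5
  lim(x→∞) f'(x)/g'(x) = lim(x→∞) (12·x^2 + 2·x)/(5)
  = ∞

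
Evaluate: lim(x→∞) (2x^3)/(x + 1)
This is an ∞/∞ indeterminate form.

Apply L'Hôpital's rule: differentiate numerator and denominator separately.
  f(x) = 2·x^3   ⇒   f'(x) = 6·x^2
  g(x) = x + 1   ⇒   g'(x) = 1
  lim(x→∞) f'(x)/g'(x) = lim(x→∞) (6·x^2)/(1)
  = ∞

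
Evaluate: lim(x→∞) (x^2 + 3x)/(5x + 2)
This is an ∞/∞ indeterminate form.

Apply L'Hôpital's rule: differentiate numerator and denominator separately.
  f(x) = x^2 + 3·x   ⇒   f'(x) = 2·x + 3
  g(x) = 5·x + 2   ⇒   g'(x) = 5
  lim(x→∞) f'(x)/g'(x) = lim(x→∞) (2·x + 3)/(5)
  = ∞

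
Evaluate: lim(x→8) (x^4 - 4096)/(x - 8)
This is a standard limit.

Factor or rationalize the expression:
  lim(x→8) (x^4 - 4096)/(x - 8) = 2048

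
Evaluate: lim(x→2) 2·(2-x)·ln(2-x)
This is a 0·∞ indeterminate form.

Rewrite 0·∞ as a quotient (0/0 or ∞/∞ form), then apply L'Hôpital's rule:
  lim(x→2) 2·(2-x)·ln(2-x) = 0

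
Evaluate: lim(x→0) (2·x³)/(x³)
This is a 0/0 indeterminate form.

Apply L'Hôpital's rule: differentiate numerator and denominator separately.
  f(x) = 2·x^3   ⇒   f'(x) = 6·x^2
  g(x) = x^3   ⇒   g'(x) = 3·x^2
  lim(x→0) f'(x)/g'(x) = lim(x→0) (6·x^2)/(3·x^2)
  = 2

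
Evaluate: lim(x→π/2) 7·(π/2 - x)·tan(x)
This is a 0·∞ indeterminate form.

Rewrite 0·∞ as a quotient (0/0 or ∞/∞ form), then apply L'Hôpital's rule:
  lim(x→π/2) 7·(π/2 - x)·tan(x) = 7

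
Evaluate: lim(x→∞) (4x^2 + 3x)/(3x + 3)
This is an ∞/∞ indeterminate form.

Apply L'Hôpital's rule: differentiate numerator and denominator separately.
  f(x) = 4·x^2 + 3·x   ⇒   f'(x) = 8·x + 3
  g(x) = 3·x + 3   ⇒   g'(x) = 3
  lim(x→∞) f'(x)/g'(x) = lim(x→∞) (8·x + 3)/(3)
  = ∞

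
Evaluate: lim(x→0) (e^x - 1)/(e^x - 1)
This is a 0/0 indeterminate form.

Apply L'Hôpital's rule: differentiate numerator and denominator separately.
  f(x) = e^(x) - 1   ⇒   f'(x) = e^(x)
  g(x) = e^(x) - 1   ⇒   g'(x) = e^(x)
  lim(x→0) f'(x)/g'(x) = lim(x→0) (e^(x))/(e^(x))
  = 1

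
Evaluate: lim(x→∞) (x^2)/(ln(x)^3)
This is an ∞/∞ indeterminate form.

Apply L'Hôpital's rule: differentiate numerator and denominator separately.
  f(x) = x^2   ⇒   f'(x) = 2·x
  g(x) = ln(x)^3   ⇒   g'(x) = 3·ln(x)^2/x
  lim(x→∞) f'(x)/g'(x) = lim(x→∞) (2·x)/(3·ln(x)^2/x)
  = ∞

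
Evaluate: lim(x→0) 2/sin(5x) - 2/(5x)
This is an ∞-∞ indeterminate form.

Combine fractions or rationalize to convert ∞-∞ to 0/0 form:
  lim(x→0) 2/sin(5x) - 2/(5x) = 0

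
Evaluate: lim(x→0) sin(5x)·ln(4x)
This is a 0·∞ indeterminate form.

Rewrite 0·∞ as a quotient (0/0 or ∞/∞ form), then apply L'Hôpital's rule:
  lim(x→0) sin(5x)·ln(4x) = 0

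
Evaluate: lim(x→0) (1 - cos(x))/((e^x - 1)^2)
This is a 0/0 indeterminate form.

Apply L'Hôpital's rule: differentiate numerator and denominator separately.
  f(x) = 1 - cos(x)   ⇒   f'(x) = sin(x)
  g(x) = (e^(x) - 1)^2   ⇒   g'(x) = 2·(e^(x) - 1)·e^(x)
  lim(x→0) f'(x)/g'(x) = lim(x→0) (sin(x))/(2·(e^(x) - 1)·e^(x))
  = 1/2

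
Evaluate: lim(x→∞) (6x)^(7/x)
This is an exponential indeterminate form.

For exponential indeterminate forms, take the natural log:
  Let L = lim(x→∞) (6x)^(7/x)
  Then ln(L) = lim(x→∞) [exponent × ln(base)]
  Evaluate using L'Hôpital or standard limits, then exponentiate.
  L = 1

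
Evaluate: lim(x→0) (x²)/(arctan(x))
This is a 0/0 indeterminate form.

Apply L'Hôpital's rule: differentiate numerator and denominator separately.
  f(x) = x^2   ⇒   f'(x) = 2·x
  g(x) = atan(x)   ⇒   g'(x) = 1/(x^2 + 1)
  lim(x→0) f'(x)/g'(x) = lim(x→0) (2·x)/(1/(x^2 + 1))
  = 0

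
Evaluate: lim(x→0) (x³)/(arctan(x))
This is a 0/0 indeterminate form.

Apply L'Hôpital's rule: differentiate numerator and denominator separately.
  f(x) = x^3   ⇒   f'(x) = 3·x^2
  g(x) = atan(x)   ⇒   g'(x) = 1/(x^2 + 1)
  lim(x→0) f'(x)/g'(x) = lim(x→0) (3·x^2)/(1/(x^2 + 1))
  = 0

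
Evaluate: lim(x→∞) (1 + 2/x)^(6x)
This is an exponential indeterminate form.

For exponential indeterminate forms, take the natural log:
  Let L = lim(x→∞) (1 + 2/x)^(6x)
  Then ln(L) = lim(x→∞) [exponent × ln(base)]
  Evaluate using L'Hôpital or standard limits, then exponentiate.
  L = e^(12)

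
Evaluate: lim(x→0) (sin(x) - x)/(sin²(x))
This is a 0/0 indeterminate form.

Apply L'Hôpital's rule: differentiate numerator and denominator separately.
  f(x) = -x + sin(x)   ⇒   f'(x) = cos(x) - 1
  g(x) = sin(x)^2   ⇒   g'(x) = 2·sin(x)·cos(x)
  lim(x→0) f'(x)/g'(x) = lim(x→0) (cos(x) - 1)/(2·sin(x)·cos(x))
  = 0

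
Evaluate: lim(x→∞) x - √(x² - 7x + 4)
This is an ∞-∞ indeterminate form.

Combine fractions or rationalize to convert ∞-∞ to 0/0 form:
  lim(x→∞) x - √(x² - 7x + 4) = 7/2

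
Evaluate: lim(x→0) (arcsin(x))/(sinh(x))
This is a 0/0 indeterminate form.

Apply L'Hôpital's rule: differentiate numerator and denominator separately.
  f(x) = asin(x)   ⇒   f'(x) = 1/sqrt(1 - x^2)
  g(x) = sinh(x)   ⇒   g'(x) = cosh(x)
  lim(x→0) f'(x)/g'(x) = lim(x→0) (1/sqrt(1 - x^2))/(cosh(x))
  = 1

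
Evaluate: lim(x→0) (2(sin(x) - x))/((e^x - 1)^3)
This is a 0/0 indeterminate form.

Apply L'Hôpital's rule: differentiate numerator and denominator separately.
  f(x) = -2·x + 2·sin(x)   ⇒   f'(x) = 2·cos(x) - 2
  g(x) = (e^(x) - 1)^3   ⇒   g'(x) = 3·(e^(x) - 1)^2·e^(x)
  lim(x→0) f'(x)/g'(x) = lim(x→0) (2·cos(x) - 2)/(3·(e^(x) - 1)^2·e^(x))
  = -1/3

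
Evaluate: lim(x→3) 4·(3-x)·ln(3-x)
This is a 0·∞ indeterminate form.

Rewrite 0·∞ as a quotient (0/0 or ∞/∞ form), then apply L'Hôpital's rule:
  lim(x→3) 4·(3-x)·ln(3-x) = 0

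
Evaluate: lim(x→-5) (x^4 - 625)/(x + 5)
This is a standard limit.

Factor or rationalize the expression:
  lim(x→-5) (x^4 - 625)/(x + 5) = -500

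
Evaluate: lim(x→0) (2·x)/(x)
This is a 0/0 indeterminate form.

Apply L'Hôpital's rule: differentiate numerator and denominator separately.
  f(x) = 2·x   ⇒   f'(x) = 2
  g(x) = x   ⇒   g'(x) = 1
  lim(x→0) f'(x)/g'(x) = lim(x→0) (2)/(1)
  = 2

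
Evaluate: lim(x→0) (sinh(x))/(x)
This is a 0/0 indeterminate form.

Apply L'Hôpital's rule: differentiate numerator and denominator separately.
  f(x) = sinh(x)   ⇒   f'(x) = cosh(x)
  g(x) = x   ⇒   g'(x) = 1
  lim(x→0) f'(x)/g'(x) = lim(x→0) (cosh(x))/(1)
  = 1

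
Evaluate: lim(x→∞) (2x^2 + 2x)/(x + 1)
This is an ∞/∞ indeterminate form.

Apply L'Hôpital's rule: differentiate numerator and denominator separately.
  f(x) = 2·x^2 + 2·x   ⇒   f'(x) = 4·x + 2
  g(x) = x + 1   ⇒   g'(x) = 1
  lim(x→∞) f'(x)/g'(x) = lim(x→∞) (4·x + 2)/(1)
  = ∞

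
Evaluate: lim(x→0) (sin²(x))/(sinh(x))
This is a 0/0 indeterminate form.

Apply L'Hôpital's rule: differentiate numerator and denominator separately.
  f(x) = sin(x)^2   ⇒   f'(x) = 2·sin(x)·cos(x)
  g(x) = sinh(x)   ⇒   g'(x) = cosh(x)
  lim(x→0) f'(x)/g'(x) = lim(x→0) (2·sin(x)·cos(x))/(cosh(x))
  = 0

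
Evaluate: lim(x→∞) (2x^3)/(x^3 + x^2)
This is an ∞/∞ indeterminate form.

Apply L'Hôpital's rule: differentiate numerator and denominator separately.
  f(x) = 2·x^3   ⇒   f'(x) = 6·x^2
  g(x) = x^3 + x^2   ⇒   g'(x) = 3·x^2 + 2·x
  lim(x→∞) f'(x)/g'(x) = lim(x→∞) (6·x^2)/(3·x^2 + 2·x)
  = 2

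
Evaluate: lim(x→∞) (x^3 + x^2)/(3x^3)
This is an ∞/∞ indeterminate form.

Apply L'Hôpital's rule: differentiate numerator and denominator separately.
  f(x) = x^3 + x^2   ⇒   f'(x) = 3·x^2 + 2·x
  g(x) = 3·x^3   ⇒   g'(x) = 9·x^2
  lim(x→∞) f'(x)/g'(x) = lim(x→∞) (3·x^2 + 2·x)/(9·x^2)
  = 1/3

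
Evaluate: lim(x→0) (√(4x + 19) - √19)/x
This is a standard limit.

Factor or rationalize the expression:
  lim(x→0) (√(4x + 19) - √19)/x = 2·sqrt(19)/19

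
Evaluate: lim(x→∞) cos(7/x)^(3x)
This is an exponential indeterminate form.

For exponential indeterminate forms, take the natural log:
  Let L = lim(x→∞) cos(7/x)^(3x)
  Then ln(L) = lim(x→∞) [exponent × ln(base)]
  Evaluate using L'Hôpital or standard limits, then exponentiate.
  L = 1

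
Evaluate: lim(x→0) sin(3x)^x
This is an exponential indeterminate form.

For exponential indeterminate forms, take the natural log:
  Let L = lim(x→0) sin(3x)^x
  Then ln(L) = lim(x→0) [exponent × ln(base)]
  Evaluate using L'Hôpital or standard limits, then exponentiate.
  L = 1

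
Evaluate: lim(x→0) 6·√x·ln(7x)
This is a 0·∞ indeterminate form.

Rewrite 0·∞ as a quotient (0/0 or ∞/∞ form), then apply L'Hôpital's rule:
  lim(x→0) 6·√x·ln(7x) = 0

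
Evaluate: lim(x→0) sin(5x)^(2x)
This is an exponential indeterminate form.

For exponential indeterminate forms, take the natural log:
  Let L = lim(x→0) sin(5x)^(2x)
  Then ln(L) = lim(x→0) [exponent × ln(base)]
  Evaluate using L'Hôpital or standard limits, then exponentiate.
  L = 1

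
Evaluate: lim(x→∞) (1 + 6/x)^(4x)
This is an exponential indeterminate form.

For exponential indeterminate forms, take the natural log:
  Let L = lim(x→∞) (1 + 6/x)^(4x)
  Then ln(L) = lim(x→∞) [exponent × ln(base)]
  Evaluate using L'Hôpital or standard limits, then exponentiate.
  L = e^(24)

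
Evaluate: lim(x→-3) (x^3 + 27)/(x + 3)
This is a standard limit.

Factor or rationalize the expression:
  lim(x→-3) (x^3 + 27)/(x + 3) = 27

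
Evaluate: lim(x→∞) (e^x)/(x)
This is an ∞/∞ indeterminate form.

Apply L'Hôpital's rule: differentiate numerator and denominator separately.
  f(x) = e^(x)   ⇒   f'(x) = e^(x)
  g(x) = x   ⇒   g'(x) = 1
  lim(x→∞) f'(x)/g'(x) = lim(x→∞) (e^(x))/(1)
  = ∞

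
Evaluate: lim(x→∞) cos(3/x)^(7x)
This is an exponential indeterminate form.

For exponential indeterminate forms, take the natural log:
  Let L = lim(x→∞) cos(3/x)^(7x)
  Then ln(L) = lim(x→∞) [exponent × ln(base)]
  Evaluate using L'Hôpital or standard limits, then exponentiate.
  L = 1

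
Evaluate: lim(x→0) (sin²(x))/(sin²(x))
This is a 0/0 indeterminate form.

Apply L'Hôpital's rule: differentiate numerator and denominator separately.
  f(x) = sin(x)^2   ⇒   f'(x) = 2·sin(x)·cos(x)
  g(x) = sin(x)^2   ⇒   g'(x) = 2·sin(x)·cos(x)
  lim(x→0) f'(x)/g'(x) = lim(x→0) (2·sin(x)·cos(x))/(2·sin(x)·cos(x))
  = 1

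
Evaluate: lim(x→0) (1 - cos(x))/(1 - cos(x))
This is a 0/0 indeterminate form.

Apply L'Hôpital's rule: differentiate numerator and denominator separately.
  f(x) = 1 - cos(x)   ⇒   f'(x) = sin(x)
  g(x) = 1 - cos(x)   ⇒   g'(x) = sin(x)
  lim(x→0) f'(x)/g'(x) = lim(x→0) (sin(x))/(sin(x))
  = 1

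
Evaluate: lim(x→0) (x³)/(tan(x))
This is a 0/0 indeterminate form.

Apply L'Hôpital's rule: differentiate numerator and denominator separately.
  f(x) = x^3   ⇒   f'(x) = 3·x^2
  g(x) = tan(x)   ⇒   g'(x) = tan(x)^2 + 1
  lim(x→0) f'(x)/g'(x) = lim(x→0) (3·x^2)/(tan(x)^2 + 1)
  = 0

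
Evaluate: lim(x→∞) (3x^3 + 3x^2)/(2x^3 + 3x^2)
This is an ∞/∞ indeterminate form.

Apply L'Hôpital's rule: differentiate numerator and denominator separately.
  f(x) = 3·x^3 + 3·x^2   ⇒   f'(x) = 9·x^2 + 6·x
  g(x) = 2·x^3 + 3·x^2   ⇒   g'(x) = 6·x^2 + 6·x
  lim(x→∞) f'(x)/g'(x) = lim(x→∞) (9·x^2 + 6·x)/(6·x^2 + 6·x)
  = 3/2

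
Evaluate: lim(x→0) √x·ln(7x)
This is a 0·∞ indeterminate form.

Rewrite 0·∞ as a quotient (0/0 or ∞/∞ form), then apply L'Hôpital's rule:
  lim(x→0) √x·ln(7x) = 0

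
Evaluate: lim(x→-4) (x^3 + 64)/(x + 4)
This is a standard limit.

Factor or rationalize the expression:
  lim(x→-4) (x^3 + 64)/(x + 4) = 48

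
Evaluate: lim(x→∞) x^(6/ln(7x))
This is an exponential indeterminate form.

For exponential indeterminate forms, take the natural log:
  Let L = lim(x→∞) x^(6/ln(7x))
  Then ln(L) = lim(x→∞) [exponent × ln(base)]
  Evaluate using L'Hôpital or standard limits, then exponentiate.
  L = e^(6)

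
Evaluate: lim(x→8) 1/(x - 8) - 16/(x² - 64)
This is an ∞-∞ indeterminate form.

Combine fractions or rationalize to convert ∞-∞ to 0/0 form:
  lim(x→8) 1/(x - 8) - 16/(x² - 64) = 1/16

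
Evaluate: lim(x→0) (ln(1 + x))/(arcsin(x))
This is a 0/0 indeterminate form.

Apply L'Hôpital's rule: differentiate numerator and denominator separately.
  f(x) = ln(x + 1)   ⇒   f'(x) = 1/(x + 1)
  g(x) = asin(x)   ⇒   g'(x) = 1/sqrt(1 - x^2)
  lim(x→0) f'(x)/g'(x) = lim(x→0) (1/(x + 1))/(1/sqrt(1 - x^2))
  = 1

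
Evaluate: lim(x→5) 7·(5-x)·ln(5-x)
This is a 0·∞ indeterminate form.

Rewrite 0·∞ as a quotient (0/0 or ∞/∞ form), then apply L'Hôpital's rule:
  lim(x→5) 7·(5-x)·ln(5-x) = 0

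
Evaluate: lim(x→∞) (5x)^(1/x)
This is an exponential indeterminate form.

For exponential indeterminate forms, take the natural log:
  Let L = lim(x→∞) (5x)^(1/x)
  Then ln(L) = lim(x→∞) [exponent × ln(base)]
  Evaluate using L'Hôpital or standard limits, then exponentiate.
  L = 1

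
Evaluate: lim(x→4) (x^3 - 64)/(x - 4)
This is a standard limit.

Factor or rationalize the expression:
  lim(x→4) (x^3 - 64)/(x - 4) = 48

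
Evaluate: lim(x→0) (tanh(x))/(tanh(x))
This is a 0/0 indeterminate form.

Apply L'Hôpital's rule: differentiate numerator and denominator separately.
  f(x) = tanh(x)   ⇒   f'(x) = 1 - tanh(x)^2
  g(x) = tanh(x)   ⇒   g'(x) = 1 - tanh(x)^2
  lim(x→0) f'(x)/g'(x) = lim(x→0) (1 - tanh(x)^2)/(1 - tanh(x)^2)
  = 1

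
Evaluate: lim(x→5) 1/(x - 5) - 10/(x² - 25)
This is an ∞-∞ indeterminate form.

Combine fractions or rationalize to convert ∞-∞ to 0/0 form:
  lim(x→5) 1/(x - 5) - 10/(x² - 25) = 1/10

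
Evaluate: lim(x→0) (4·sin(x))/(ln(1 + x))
This is a 0/0 indeterminate form.

Apply L'Hôpital's rule: differentiate numerator and denominator separately.
  f(x) = 4·sin(x)   ⇒   f'(x) = 4·cos(x)
  g(x) = ln(x + 1)   ⇒   g'(x) = 1/(x + 1)
  lim(x→0) f'(x)/g'(x) = lim(x→0) (4·cos(x))/(1/(x + 1))
  = 4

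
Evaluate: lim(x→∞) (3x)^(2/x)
This is an exponential indeterminate form.

For exponential indeterminate forms, take the natural log:
  Let L = lim(x→∞) (3x)^(2/x)
  Then ln(L) = lim(x→∞) [exponent × ln(base)]
  Evaluate using L'Hôpital or standard limits, then exponentiate.
  L = 1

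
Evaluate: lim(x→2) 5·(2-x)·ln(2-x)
This is a 0·∞ indeterminate form.

Rewrite 0·∞ as a quotient (0/0 or ∞/∞ form), then apply L'Hôpital's rule:
  lim(x→2) 5·(2-x)·ln(2-x) = 0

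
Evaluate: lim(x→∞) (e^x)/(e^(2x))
This is an ∞/∞ indeterminate form.

Apply L'Hôpital's rule: differentiate numerator and denominator separately.
  f(x) = e^(x)   ⇒   f'(x) = e^(x)
  g(x) = e^(2·x)   ⇒   g'(x) = 2·e^(2·x)
  lim(x→∞) f'(x)/g'(x) = lim(x→∞) (e^(x))/(2·e^(2·x))
  = 0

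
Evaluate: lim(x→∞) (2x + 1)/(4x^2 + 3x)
This is an ∞/∞ indeterminate form.

Apply L'Hôpital's rule: differentiate numerator and denominator separately.
  f(x) = 2·x + 1   ⇒   f'(x) = 2
  g(x) = 4·x^2 + 3·x   ⇒   g'(x) = 8·x + 3
  lim(x→∞) f'(x)/g'(x) = lim(x→∞) (2)/(8·x + 3)
  = 0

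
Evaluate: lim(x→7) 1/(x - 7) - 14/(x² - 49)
This is an ∞-∞ indeterminate form.

Combine fractions or rationalize to convert ∞-∞ to 0/0 form:
  lim(x→7) 1/(x - 7) - 14/(x² - 49) = 1/14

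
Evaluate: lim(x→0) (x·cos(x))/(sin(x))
This is a 0/0 indeterminate form.

Apply L'Hôpital's rule: differentiate numerator and denominator separately.
  f(x) = x·cos(x)   ⇒   f'(x) = -x·sin(x) + cos(x)
  g(x) = sin(x)   ⇒   g'(x) = cos(x)
  lim(x→0) f'(x)/g'(x) = lim(x→0) (-x·sin(x) + cos(x))/(cos(x))
  = 1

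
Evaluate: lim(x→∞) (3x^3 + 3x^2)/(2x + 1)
This is an ∞/∞ indeterminate form.

Apply L'Hôpital's rule: differentiate numerator and denominator separately.
  f(x) = 3·x^3 + 3·x^2   ⇒   f'(x) = 9·x^2 + 6·x
  g(x) = 2·x + 1   ⇒   g'(x) = 2
  lim(x→∞) f'(x)/g'(x) = lim(x→∞) (9·x^2 + 6·x)/(2)
  = ∞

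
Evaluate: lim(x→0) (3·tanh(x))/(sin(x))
This is a 0/0 indeterminate form.

Apply L'Hôpital's rule: differentiate numerator and denominator separately.
  f(x) = 3·tanh(x)   ⇒   f'(x) = 3 - 3·tanh(x)^2
  g(x) = sin(x)   ⇒   g'(x) = cos(x)
  lim(x→0) f'(x)/g'(x) = lim(x→0) (3 - 3·tanh(x)^2)/(cos(x))
  = 3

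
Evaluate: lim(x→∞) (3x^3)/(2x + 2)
This is an ∞/∞ indeterminate form.

Apply L'Hôpital's rule: differentiate numerator and denominator separately.
  f(x) = 3·x^3   ⇒   f'(x) = 9·x^2
  g(x) = 2·x + 2   ⇒   g'(x) = 2
  lim(x→∞) f'(x)/g'(x) = lim(x→∞) (9·x^2)/(2)
  = ∞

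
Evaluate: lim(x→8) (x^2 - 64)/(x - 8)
This is a standard limit.

Factor or rationalize the expression:
  lim(x→8) (x^2 - 64)/(x - 8) = 16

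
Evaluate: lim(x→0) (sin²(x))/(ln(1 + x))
This is a 0/0 indeterminate form.

Apply L'Hôpital's rule: differentiate numerator and denominator separately.
  f(x) = sin(x)^2   ⇒   f'(x) = 2·sin(x)·cos(x)
  g(x) = ln(x + 1)   ⇒   g'(x) = 1/(x + 1)
  lim(x→0) f'(x)/g'(x) = lim(x→0) (2·sin(x)·cos(x))/(1/(x + 1))
  = 0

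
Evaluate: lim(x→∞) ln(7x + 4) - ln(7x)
This is an ∞-∞ indeterminate form.

Combine fractions or rationalize to convert ∞-∞ to 0/0 form:
  lim(x→∞) ln(7x + 4) - ln(7x) = 0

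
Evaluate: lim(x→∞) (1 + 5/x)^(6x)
This is an exponential indeterminate form.

For exponential indeterminate forms, take the natural log:
  Let L = lim(x→∞) (1 + 5/x)^(6x)
  Then ln(L) = lim(x→∞) [exponent × ln(base)]
  Evaluate using L'Hôpital or standard limits, then exponentiate.
  L = e^(30)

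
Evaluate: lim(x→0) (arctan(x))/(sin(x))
This is a 0/0 indeterminate form.

Apply L'Hôpital's rule: differentiate numerator and denominator separately.
  f(x) = atan(x)   ⇒   f'(x) = 1/(x^2 + 1)
  g(x) = sin(x)   ⇒   g'(x) = cos(x)
  lim(x→0) f'(x)/g'(x) = lim(x→0) (1/(x^2 + 1))/(cos(x))
  = 1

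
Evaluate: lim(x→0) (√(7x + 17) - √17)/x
This is a standard limit.

Factor or rationalize the expression:
  lim(x→0) (√(7x + 17) - √17)/x = 7·sqrt(17)/34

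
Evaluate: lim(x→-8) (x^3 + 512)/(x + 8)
This is a standard limit.

Factor or rationalize the expression:
  lim(x→-8) (x^3 + 512)/(x + 8) = 192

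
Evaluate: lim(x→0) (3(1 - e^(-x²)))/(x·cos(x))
This is a 0/0 indeterminate form.

Apply L'Hôpital's rule: differentiate numerator and denominator separately.
  f(x) = 3 - 3·e^(-x^2)   ⇒   f'(x) = 6·x·e^(-x^2)
  g(x) = x·cos(x)   ⇒   g'(x) = -x·sin(x) + cos(x)
  lim(x→0) f'(x)/g'(x) = lim(x→0) (6·x·e^(-x^2))/(-x·sin(x) + cos(x))
  = 0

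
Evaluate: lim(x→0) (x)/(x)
This is a 0/0 indeterminate form.

Apply L'Hôpital's rule: differentiate numerator and denominator separately.
  f(x) = x   ⇒   f'(x) = 1
  g(x) = x   ⇒   g'(x) = 1
  lim(x→0) f'(x)/g'(x) = lim(x→0) (1)/(1)
  = 1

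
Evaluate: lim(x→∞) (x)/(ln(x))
This is an ∞/∞ indeterminate form.

Apply L'Hôpital's rule: differentiate numerator and denominator separately.
  f(x) = x   ⇒   f'(x) = 1
  g(x) = ln(x)   ⇒   g'(x) = 1/x
  lim(x→∞) f'(x)/g'(x) = lim(x→∞) (1)/(1/x)
  = ∞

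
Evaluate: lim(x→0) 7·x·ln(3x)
This is a 0·∞ indeterminate form.

Rewrite 0·∞ as a quotient (0/0 or ∞/∞ form), then apply L'Hôpital's rule:
  lim(x→0) 7·x·ln(3x) = 0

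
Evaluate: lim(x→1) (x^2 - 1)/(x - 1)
This is a standard limit.

Factor or rationalize the expression:
  lim(x→1) (x^2 - 1)/(x - 1) = 2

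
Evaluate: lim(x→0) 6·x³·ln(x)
This is a 0·∞ indeterminate form.

Rewrite 0·∞ as a quotient (0/0 or ∞/∞ form), then apply L'Hôpital's rule:
  lim(x→0) 6·x³·ln(x) = 0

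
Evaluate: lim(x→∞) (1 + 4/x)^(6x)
This is an exponential indeterminate form.

For exponential indeterminate forms, take the natural log:
  Let L = lim(x→∞) (1 + 4/x)^(6x)
  Then ln(L) = lim(x→∞) [exponent × ln(base)]
  Evaluate using L'Hôpital or standard limits, then exponentiate.
  L = e^(24)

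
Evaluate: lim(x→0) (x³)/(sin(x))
This is a 0/0 indeterminate form.

Apply L'Hôpital's rule: differentiate numerator and denominator separately.
  f(x) = x^3   ⇒   f'(x) = 3·x^2
  g(x) = sin(x)   ⇒   g'(x) = cos(x)
  lim(x→0) f'(x)/g'(x) = lim(x→0) (3·x^2)/(cos(x))
  = 0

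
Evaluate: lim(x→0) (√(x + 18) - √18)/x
This is a standard limit.

Factor or rationalize the expression:
  lim(x→0) (√(x + 18) - √18)/x = sqrt(2)/12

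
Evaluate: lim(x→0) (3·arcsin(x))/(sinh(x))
This is a 0/0 indeterminate form.

Apply L'Hôpital's rule: differentiate numerator and denominator separately.
  f(x) = 3·asin(x)   ⇒   f'(x) = 3/sqrt(1 - x^2)
  g(x) = sinh(x)   ⇒   g'(x) = cosh(x)
  lim(x→0) f'(x)/g'(x) = lim(x→0) (3/sqrt(1 - x^2))/(cosh(x))
  = 3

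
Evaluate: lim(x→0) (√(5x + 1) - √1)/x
This is a standard limit.

Factor or rationalize the expression:
  lim(x→0) (√(5x + 1) - √1)/x = 5/2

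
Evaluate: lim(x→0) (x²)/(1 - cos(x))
This is a 0/0 indeterminate form.

Apply L'Hôpital's rule: differentiate numerator and denominator separately.
  f(x) = x^2   ⇒   f'(x) = 2·x
  g(x) = 1 - cos(x)   ⇒   g'(x) = sin(x)
  lim(x→0) f'(x)/g'(x) = lim(x→0) (2·x)/(sin(x))
  = 2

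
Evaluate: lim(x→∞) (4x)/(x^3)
This is an ∞/∞ indeterminate form.

Apply L'Hôpital's rule: differentiate numerator and denominator separately.
  f(x) = 4·x   ⇒   f'(x) = 4
  g(x) = x^3   ⇒   g'(x) = 3·x^2
  lim(x→∞) f'(x)/g'(x) = lim(x→∞) (4)/(3·x^2)
  = 0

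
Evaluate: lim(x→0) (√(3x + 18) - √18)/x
This is a standard limit.

Factor or rationalize the expression:
  lim(x→0) (√(3x + 18) - √18)/x = sqrt(2)/4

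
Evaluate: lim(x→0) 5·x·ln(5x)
This is a 0·∞ indeterminate form.

Rewrite 0·∞ as a quotient (0/0 or ∞/∞ form), then apply L'Hôpital's rule:
  lim(x→0) 5·x·ln(5x) = 0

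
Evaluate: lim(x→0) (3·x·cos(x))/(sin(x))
This is a 0/0 indeterminate form.

Apply L'Hôpital's rule: differentiate numerator and denominator separately.
  f(x) = 3·x·cos(x)   ⇒   f'(x) = -3·x·sin(x) + 3·cos(x)
  g(x) = sin(x)   ⇒   g'(x) = cos(x)
  lim(x→0) f'(x)/g'(x) = lim(x→0) (-3·x·sin(x) + 3·cos(x))/(cos(x))
  = 3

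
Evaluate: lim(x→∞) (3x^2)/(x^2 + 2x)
This is an ∞/∞ indeterminate form.

Apply L'Hôpital's rule: differentiate numerator and denominator separately.
  f(x) = 3·x^2   ⇒   f'(x) = 6·x
  g(x) = x^2 + 2·x   ⇒   g'(x) = 2·x + 2
  lim(x→∞) f'(x)/g'(x) = lim(x→∞) (6·x)/(2·x + 2)
  = 3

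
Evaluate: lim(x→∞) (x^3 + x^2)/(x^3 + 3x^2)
This is an ∞/∞ indeterminate form.

Apply L'Hôpital's rule: differentiate numerator and denominator separately.
  f(x) = x^3 + x^2   ⇒   f'(x) = 3·x^2 + 2·x
  g(x) = x^3 + 3·x^2   ⇒   g'(x) = 3·x^2 + 6·x
  lim(x→∞) f'(x)/g'(x) = lim(x→∞) (3·x^2 + 2·x)/(3·x^2 + 6·x)
  = 1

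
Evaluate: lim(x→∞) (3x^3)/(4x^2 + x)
This is an ∞/∞ indeterminate form.

Apply L'Hôpital's rule: differentiate numerator and denominator separately.
  f(x) = 3·x^3   ⇒   f'(x) = 9·x^2
  g(x) = 4·x^2 + x   ⇒   g'(x) = 8·x + 1
  lim(x→∞) f'(x)/g'(x) = lim(x→∞) (9·x^2)/(8·x + 1)
  = ∞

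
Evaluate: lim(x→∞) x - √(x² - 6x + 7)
This is an ∞-∞ indeterminate form.

Combine fractions or rationalize to convert ∞-∞ to 0/0 form:
  lim(x→∞) x - √(x² - 6x + 7) = 3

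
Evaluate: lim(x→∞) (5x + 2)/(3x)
This is an ∞/∞ indeterminate form.

Apply L'Hôpital's rule: differentiate numerator and denominator separately.
  f(x) = 5·x + 2   ⇒   f'(x) = 5
  g(x) = 3·x   ⇒   g'(x) = 3
  lim(x→∞) f'(x)/g'(x) = lim(x→∞) (5)/(3)
  = 5/3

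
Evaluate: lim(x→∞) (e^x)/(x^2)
This is an ∞/∞ indeterminate form.

Apply L'Hôpital's rule: differentiate numerator and denominator separately.
  f(x) = e^(x)   ⇒   f'(x) = e^(x)
  g(x) = x^2   ⇒   g'(x) = 2·x
  lim(x→∞) f'(x)/g'(x) = lim(x→∞) (e^(x))/(2·x)
  = ∞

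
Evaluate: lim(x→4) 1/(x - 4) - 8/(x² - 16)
This is an ∞-∞ indeterminate form.

Combine fractions or rationalize to convert ∞-∞ to 0/0 form:
  lim(x→4) 1/(x - 4) - 8/(x² - 16) = 1/8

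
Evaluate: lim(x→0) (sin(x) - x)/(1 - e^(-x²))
This is a 0/0 indeterminate form.

Apply L'Hôpital's rule: differentiate numerator and denominator separately.
  f(x) = -x + sin(x)   ⇒   f'(x) = cos(x) - 1
  g(x) = 1 - e^(-x^2)   ⇒   g'(x) = 2·x·e^(-x^2)
  lim(x→0) f'(x)/g'(x) = lim(x→0) (cos(x) - 1)/(2·x·e^(-x^2))
  = 0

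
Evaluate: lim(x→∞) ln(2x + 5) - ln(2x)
This is an ∞-∞ indeterminate form.

Combine fractions or rationalize to convert ∞-∞ to 0/0 form:
  lim(x→∞) ln(2x + 5) - ln(2x) = 0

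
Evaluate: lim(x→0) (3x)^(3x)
This is an exponential indeterminate form.

For exponential indeterminate forms, take the natural log:
  Let L = lim(x→0) (3x)^(3x)
  Then ln(L) = lim(x→0) [exponent × ln(base)]
  Evaluate using L'Hôpital or standard limits, then exponentiate.
  L = 1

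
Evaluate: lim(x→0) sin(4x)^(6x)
This is an exponential indeterminate form.

For exponential indeterminate forms, take the natural log:
  Let L = lim(x→0) sin(4x)^(6x)
  Then ln(L) = lim(x→0) [exponent × ln(base)]
  Evaluate using L'Hôpital or standard limits, then exponentiate.
  L = 1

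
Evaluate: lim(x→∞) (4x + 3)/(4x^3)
This is an ∞/∞ indeterminate form.

Apply L'Hôpital's rule: differentiate numerator and denominator separately.
  f(x) = 4·x + 3   ⇒   f'(x) = 4
  g(x) = 4·x^3   ⇒   g'(x) = 12·x^2
  lim(x→∞) f'(x)/g'(x) = lim(x→∞) (4)/(12·x^2)
  = 0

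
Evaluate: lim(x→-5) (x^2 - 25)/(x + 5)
This is a standard limit.

Factor or rationalize the expression:
  lim(x→-5) (x^2 - 25)/(x + 5) = -10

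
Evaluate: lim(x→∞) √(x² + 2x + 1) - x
This is an ∞-∞ indeterminate form.

Combine fractions or rationalize to convert ∞-∞ to 0/0 form:
  lim(x→∞) √(x² + 2x + 1) - x = 1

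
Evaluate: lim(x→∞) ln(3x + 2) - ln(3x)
This is an ∞-∞ indeterminate form.

Combine fractions or rationalize to convert ∞-∞ to 0/0 form:
  lim(x→∞) ln(3x + 2) - ln(3x) = 0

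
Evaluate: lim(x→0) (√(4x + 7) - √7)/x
This is a standard limit.

Factor or rationalize the expression:
  lim(x→0) (√(4x + 7) - √7)/x = 2·sqrt(7)/7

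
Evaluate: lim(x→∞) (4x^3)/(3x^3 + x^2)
This is an ∞/∞ indeterminate form.

Apply L'Hôpital's rule: differentiate numerator and denominator separately.
  f(x) = 4·x^3   ⇒   f'(x) = 12·x^2
  g(x) = 3·x^3 + x^2   ⇒   g'(x) = 9·x^2 + 2·x
  lim(x→∞) f'(x)/g'(x) = lim(x→∞) (12·x^2)/(9·x^2 + 2·x)
  = 4/3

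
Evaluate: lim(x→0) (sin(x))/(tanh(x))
This is a 0/0 indeterminate form.

Apply L'Hôpital's rule: differentiate numerator and denominator separately.
  f(x) = sin(x)   ⇒   f'(x) = cos(x)
  g(x) = tanh(x)   ⇒   g'(x) = 1 - tanh(x)^2
  lim(x→0) f'(x)/g'(x) = lim(x→0) (cos(x))/(1 - tanh(x)^2)
  = 1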